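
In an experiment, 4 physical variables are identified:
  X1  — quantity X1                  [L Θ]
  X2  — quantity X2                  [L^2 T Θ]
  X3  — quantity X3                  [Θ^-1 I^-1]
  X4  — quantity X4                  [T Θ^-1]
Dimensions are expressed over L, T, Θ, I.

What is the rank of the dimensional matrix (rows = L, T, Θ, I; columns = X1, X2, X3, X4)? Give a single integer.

Exponent matrix [L,T,Θ,I] × [X1,X2,X3,X4]:
  L: [ 1  2  0  0]
  T: [ 0  1  0  1]
  Θ: [ 1  1 -1 -1]
  I: [ 0  0 -1  0]
Row reduction gives pivot columns X1,X2,X3; rank = 3

3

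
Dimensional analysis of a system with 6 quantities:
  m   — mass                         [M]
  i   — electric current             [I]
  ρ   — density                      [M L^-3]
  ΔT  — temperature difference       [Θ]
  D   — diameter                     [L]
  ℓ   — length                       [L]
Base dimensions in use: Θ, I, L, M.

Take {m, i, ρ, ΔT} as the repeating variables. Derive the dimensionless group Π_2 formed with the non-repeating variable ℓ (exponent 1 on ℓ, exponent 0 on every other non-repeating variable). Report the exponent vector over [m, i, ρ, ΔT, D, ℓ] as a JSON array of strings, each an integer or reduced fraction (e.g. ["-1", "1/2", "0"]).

["-1/3", "0", "1/3", "0", "0", "1"]

Write exponents as rows Θ,I,L,M / cols m,i,ρ,ΔT,D,ℓ:
  Θ: [ 0  0  0  1  0  0]
  I: [ 0  1  0  0  0  0]
  L: [ 0  0 -3  0  1  1]
  M: [ 1  0  1  0  0  0]
RREF → pivots at {m,i,ρ,ΔT} ⇒ r = 4
Repeat: m,i,ρ,ΔT; free: D,ℓ
RREF:
  r0: [   1    0    0    0  1/3  1/3]
  r1: [   0    1    0    0    0    0]
  r2: [   0    0    1    0 -1/3 -1/3]
  r3: [   0    0    0    1    0    0]
Fix exponent of ℓ at 1, D at 0; solve each RREF row for its pivot's exponent:
  r0: exp(m) + (1/3)·1 = 0 ⇒ exp(m) = -1/3
  r1: exp(i) + (0)·1 = 0 ⇒ exp(i) = 0
  r2: exp(ρ) + (-1/3)·1 = 0 ⇒ exp(ρ) = 1/3
  r3: exp(ΔT) + (0)·1 = 0 ⇒ exp(ΔT) = 0
Π_2 = m^(-1/3) · ρ^(1/3) · ℓ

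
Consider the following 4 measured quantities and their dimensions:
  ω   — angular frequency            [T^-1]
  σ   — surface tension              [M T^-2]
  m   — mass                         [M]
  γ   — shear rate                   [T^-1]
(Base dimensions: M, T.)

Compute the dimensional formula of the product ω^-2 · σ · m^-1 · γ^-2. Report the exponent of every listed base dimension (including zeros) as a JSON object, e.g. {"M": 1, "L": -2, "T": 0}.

{"M": 0, "T": 2}

Write exponents as rows M,T / cols ω,σ,m,γ:
  M: [ 0  1  1  0]
  T: [-1 -2  0 -1]
  [M]: (-2)·0+(1)·1+(-1)·1+(-2)·0 = 0
  [T]: (-2)·-1+(1)·-2+(-1)·0+(-2)·-1 = 2
⇒ T^2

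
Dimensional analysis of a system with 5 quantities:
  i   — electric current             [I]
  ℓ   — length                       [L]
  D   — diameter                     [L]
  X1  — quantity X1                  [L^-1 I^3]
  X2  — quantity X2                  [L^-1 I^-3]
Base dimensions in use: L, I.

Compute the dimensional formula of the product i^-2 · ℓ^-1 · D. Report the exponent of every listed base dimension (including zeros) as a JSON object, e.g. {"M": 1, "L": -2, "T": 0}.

Exponent matrix [L,I] × [i,ℓ,D,X1,X2]:
  L: [ 0  1  1 -1 -1]
  I: [ 1  0  0  3 -3]
  [L]: (-2)·0+(-1)·1+(1)·1 = 0
  [I]: (-2)·1+(-1)·0+(1)·0 = -2
⇒ I^-2

{"L": 0, "I": -2}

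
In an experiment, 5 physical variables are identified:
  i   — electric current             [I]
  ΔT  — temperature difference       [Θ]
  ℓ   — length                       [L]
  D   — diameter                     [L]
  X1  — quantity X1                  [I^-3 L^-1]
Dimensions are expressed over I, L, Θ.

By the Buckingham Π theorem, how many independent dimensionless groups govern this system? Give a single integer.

2

Exponent matrix [I,L,Θ] × [i,ΔT,ℓ,D,X1]:
  I: [ 1  0  0  0 -3]
  L: [ 0  0  1  1 -1]
  Θ: [ 0  1  0  0  0]
RREF → pivots at {i,ΔT,ℓ} ⇒ r = 3
n=5, r=3 ⇒ 2 dimensionless groups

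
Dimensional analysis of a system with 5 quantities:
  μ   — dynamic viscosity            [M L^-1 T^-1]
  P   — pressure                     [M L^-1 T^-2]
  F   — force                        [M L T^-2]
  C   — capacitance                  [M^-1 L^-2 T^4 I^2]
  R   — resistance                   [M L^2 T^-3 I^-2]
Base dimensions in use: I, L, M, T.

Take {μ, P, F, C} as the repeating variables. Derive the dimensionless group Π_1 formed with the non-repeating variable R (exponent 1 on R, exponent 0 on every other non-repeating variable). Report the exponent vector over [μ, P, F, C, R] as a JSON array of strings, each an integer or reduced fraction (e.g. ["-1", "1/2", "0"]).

["-1", "1", "0", "1", "1"]

Exponent matrix [I,L,M,T] × [μ,P,F,C,R]:
  I: [ 0  0  0  2 -2]
  L: [-1 -1  1 -2  2]
  M: [ 1  1  1 -1  1]
  T: [-1 -2 -2  4 -3]
Echelon form has 4 nonzero rows (pivots: μ,P,F,C)
Repeat: μ,P,F,C; free: R
RREF:
  r0: [   1    0    0    0    1]
  r1: [   0    1    0    0   -1]
  r2: [   0    0    1    0    0]
  r3: [   0    0    0    1   -1]
Fix exponent of R at 1; solve each RREF row for its pivot's exponent:
  r0: exp(μ) + (1)·1 = 0 ⇒ exp(μ) = -1
  r1: exp(P) + (-1)·1 = 0 ⇒ exp(P) = 1
  r2: exp(F) + (0)·1 = 0 ⇒ exp(F) = 0
  r3: exp(C) + (-1)·1 = 0 ⇒ exp(C) = 1
Π_1 = μ^-1 · P · C · R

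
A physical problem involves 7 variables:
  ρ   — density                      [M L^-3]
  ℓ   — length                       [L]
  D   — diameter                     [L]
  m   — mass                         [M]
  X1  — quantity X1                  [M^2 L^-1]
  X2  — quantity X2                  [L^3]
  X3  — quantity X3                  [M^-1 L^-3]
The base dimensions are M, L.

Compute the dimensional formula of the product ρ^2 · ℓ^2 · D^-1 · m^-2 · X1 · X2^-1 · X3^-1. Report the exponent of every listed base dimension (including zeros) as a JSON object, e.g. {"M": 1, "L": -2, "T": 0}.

Exponent matrix [M,L] × [ρ,ℓ,D,m,X1,X2,X3]:
  M: [ 1  0  0  1  2  0 -1]
  L: [-3  1  1  0 -1  3 -3]
  [M]: (2)·1+(2)·0+(-1)·0+(-2)·1+(1)·2+(-1)·0+(-1)·-1 = 3
  [L]: (2)·-3+(2)·1+(-1)·1+(-2)·0+(1)·-1+(-1)·3+(-1)·-3 = -6
⇒ M^3 L^-6

{"M": 3, "L": -6}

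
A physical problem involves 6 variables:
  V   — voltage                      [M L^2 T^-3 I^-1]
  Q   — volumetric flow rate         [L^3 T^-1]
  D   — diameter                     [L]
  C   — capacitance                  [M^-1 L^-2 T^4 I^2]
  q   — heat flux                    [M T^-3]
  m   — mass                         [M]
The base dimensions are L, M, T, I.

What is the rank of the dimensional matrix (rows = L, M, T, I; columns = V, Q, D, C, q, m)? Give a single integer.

4

Exponent matrix [L,M,T,I] × [V,Q,D,C,q,m]:
  L: [ 2  3  1 -2  0  0]
  M: [ 1  0  0 -1  1  1]
  T: [-3 -1  0  4 -3  0]
  I: [-1  0  0  2  0  0]
RREF → pivots at {V,Q,D,C} ⇒ r = 4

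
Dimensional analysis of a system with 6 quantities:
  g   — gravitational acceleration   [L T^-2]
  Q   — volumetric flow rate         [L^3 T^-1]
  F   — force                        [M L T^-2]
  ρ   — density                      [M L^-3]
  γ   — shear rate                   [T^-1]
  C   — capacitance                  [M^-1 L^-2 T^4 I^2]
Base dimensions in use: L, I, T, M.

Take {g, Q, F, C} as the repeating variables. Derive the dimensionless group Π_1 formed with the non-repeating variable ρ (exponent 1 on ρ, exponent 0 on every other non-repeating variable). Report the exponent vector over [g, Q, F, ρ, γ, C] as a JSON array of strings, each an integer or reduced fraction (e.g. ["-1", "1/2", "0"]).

Dimensional matrix (L×I×T×M by g×Q×F×ρ×γ×C):
  L: [ 1  3  1 -3  0 -2]
  I: [ 0  0  0  0  0  2]
  T: [-2 -1 -2  0 -1  4]
  M: [ 0  0  1  1  0 -1]
RREF → pivots at {g,Q,F,C} ⇒ r = 4
Pivot set = {g,Q,F,C}, free = {ρ,γ}
RREF:
  r0: [   1    0    0 -2/5  3/5    0]
  r1: [   0    1    0 -6/5 -1/5    0]
  r2: [   0    0    1    1    0    0]
  r3: [   0    0    0    0    0    1]
Fix exponent of ρ at 1, γ at 0; solve each RREF row for its pivot's exponent:
  r0: exp(g) + (-2/5)·1 = 0 ⇒ exp(g) = 2/5
  r1: exp(Q) + (-6/5)·1 = 0 ⇒ exp(Q) = 6/5
  r2: exp(F) + (1)·1 = 0 ⇒ exp(F) = -1
  r3: exp(C) + (0)·1 = 0 ⇒ exp(C) = 0
Π_1 = g^(2/5) · Q^(6/5) · F^-1 · ρ

["2/5", "6/5", "-1", "1", "0", "0"]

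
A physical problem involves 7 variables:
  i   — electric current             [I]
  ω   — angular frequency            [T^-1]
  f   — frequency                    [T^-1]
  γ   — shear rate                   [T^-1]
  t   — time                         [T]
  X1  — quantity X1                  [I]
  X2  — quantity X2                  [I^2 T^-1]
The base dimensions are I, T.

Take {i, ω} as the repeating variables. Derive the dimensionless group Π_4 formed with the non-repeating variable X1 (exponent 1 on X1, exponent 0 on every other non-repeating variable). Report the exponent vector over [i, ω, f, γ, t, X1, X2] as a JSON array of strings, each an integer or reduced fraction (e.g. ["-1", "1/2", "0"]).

Dimensional matrix (I×T by i×ω×f×γ×t×X1×X2):
  I: [ 1  0  0  0  0  1  2]
  T: [ 0 -1 -1 -1  1  0 -1]
RREF → pivots at {i,ω} ⇒ r = 2
Pivot set = {i,ω}, free = {f,γ,t,X1,X2}
RREF:
  r0: [   1    0    0    0    0    1    2]
  r1: [   0    1    1    1   -1    0    1]
Fix exponent of X1 at 1, f at 0, γ at 0, t at 0, X2 at 0; solve each RREF row for its pivot's exponent:
  r0: exp(i) + (1)·1 = 0 ⇒ exp(i) = -1
  r1: exp(ω) + (0)·1 = 0 ⇒ exp(ω) = 0
Π_4 = i^-1 · X1

["-1", "0", "0", "0", "0", "1", "0"]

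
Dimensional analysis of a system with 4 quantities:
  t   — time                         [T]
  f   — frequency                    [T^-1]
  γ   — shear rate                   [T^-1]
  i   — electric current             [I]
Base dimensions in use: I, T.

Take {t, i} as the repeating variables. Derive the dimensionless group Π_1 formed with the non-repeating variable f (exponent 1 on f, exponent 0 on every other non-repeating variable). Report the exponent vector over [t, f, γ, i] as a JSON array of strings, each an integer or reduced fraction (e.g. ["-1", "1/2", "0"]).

["1", "1", "0", "0"]

Exponent matrix [I,T] × [t,f,γ,i]:
  I: [ 0  0  0  1]
  T: [ 1 -1 -1  0]
Row reduction gives pivot columns t,i; rank = 2
Repeat: t,i; free: f,γ
RREF:
  r0: [   1   -1   -1    0]
  r1: [   0    0    0    1]
Fix exponent of f at 1, γ at 0; solve each RREF row for its pivot's exponent:
  r0: exp(t) + (-1)·1 = 0 ⇒ exp(t) = 1
  r1: exp(i) + (0)·1 = 0 ⇒ exp(i) = 0
Π_1 = t · f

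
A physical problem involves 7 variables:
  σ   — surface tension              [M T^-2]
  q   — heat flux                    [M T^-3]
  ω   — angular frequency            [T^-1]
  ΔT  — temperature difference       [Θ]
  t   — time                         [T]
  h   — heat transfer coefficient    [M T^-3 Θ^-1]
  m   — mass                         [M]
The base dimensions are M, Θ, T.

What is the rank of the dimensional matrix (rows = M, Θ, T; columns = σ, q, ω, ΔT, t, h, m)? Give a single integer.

Exponent matrix [M,Θ,T] × [σ,q,ω,ΔT,t,h,m]:
  M: [ 1  1  0  0  0  1  1]
  Θ: [ 0  0  0  1  0 -1  0]
  T: [-2 -3 -1  0  1 -3  0]
RREF → pivots at {σ,q,ΔT} ⇒ r = 3

3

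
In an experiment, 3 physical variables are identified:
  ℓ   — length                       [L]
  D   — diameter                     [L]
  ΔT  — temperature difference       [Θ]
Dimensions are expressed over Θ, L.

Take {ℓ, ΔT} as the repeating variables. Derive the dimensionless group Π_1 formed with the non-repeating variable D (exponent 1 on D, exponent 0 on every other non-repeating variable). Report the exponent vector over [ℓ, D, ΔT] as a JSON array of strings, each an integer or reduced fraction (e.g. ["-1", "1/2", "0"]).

Write exponents as rows Θ,L / cols ℓ,D,ΔT:
  Θ: [ 0  0  1]
  L: [ 1  1  0]
RREF → pivots at {ℓ,ΔT} ⇒ r = 2
Repeat: ℓ,ΔT; free: D
RREF:
  r0: [   1    1    0]
  r1: [   0    0    1]
Fix exponent of D at 1; solve each RREF row for its pivot's exponent:
  r0: exp(ℓ) + (1)·1 = 0 ⇒ exp(ℓ) = -1
  r1: exp(ΔT) + (0)·1 = 0 ⇒ exp(ΔT) = 0
Π_1 = ℓ^-1 · D

["-1", "1", "0"]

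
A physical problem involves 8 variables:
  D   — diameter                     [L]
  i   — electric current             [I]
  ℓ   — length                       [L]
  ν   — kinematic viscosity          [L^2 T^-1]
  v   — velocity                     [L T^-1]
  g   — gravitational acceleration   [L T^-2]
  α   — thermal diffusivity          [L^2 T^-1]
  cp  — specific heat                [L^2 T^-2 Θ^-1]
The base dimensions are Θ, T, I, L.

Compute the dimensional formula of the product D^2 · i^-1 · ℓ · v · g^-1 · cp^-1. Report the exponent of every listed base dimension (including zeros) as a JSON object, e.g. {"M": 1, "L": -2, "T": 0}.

{"Θ": 1, "T": 3, "I": -1, "L": 1}

Dimensional matrix (Θ×T×I×L by D×i×ℓ×ν×v×g×α×cp):
  Θ: [ 0  0  0  0  0  0  0 -1]
  T: [ 0  0  0 -1 -1 -2 -1 -2]
  I: [ 0  1  0  0  0  0  0  0]
  L: [ 1  0  1  2  1  1  2  2]
  [Θ]: (2)·0+(-1)·0+(1)·0+(1)·0+(-1)·0+(-1)·-1 = 1
  [T]: (2)·0+(-1)·0+(1)·0+(1)·-1+(-1)·-2+(-1)·-2 = 3
  [I]: (2)·0+(-1)·1+(1)·0+(1)·0+(-1)·0+(-1)·0 = -1
  [L]: (2)·1+(-1)·0+(1)·1+(1)·1+(-1)·1+(-1)·2 = 1
⇒ Θ T^3 I^-1 L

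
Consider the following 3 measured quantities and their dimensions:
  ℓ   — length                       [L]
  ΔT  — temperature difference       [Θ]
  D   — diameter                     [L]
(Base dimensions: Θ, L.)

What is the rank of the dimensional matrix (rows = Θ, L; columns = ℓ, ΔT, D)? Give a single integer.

2

Exponent matrix [Θ,L] × [ℓ,ΔT,D]:
  Θ: [ 0  1  0]
  L: [ 1  0  1]
Echelon form has 2 nonzero rows (pivots: ℓ,ΔT)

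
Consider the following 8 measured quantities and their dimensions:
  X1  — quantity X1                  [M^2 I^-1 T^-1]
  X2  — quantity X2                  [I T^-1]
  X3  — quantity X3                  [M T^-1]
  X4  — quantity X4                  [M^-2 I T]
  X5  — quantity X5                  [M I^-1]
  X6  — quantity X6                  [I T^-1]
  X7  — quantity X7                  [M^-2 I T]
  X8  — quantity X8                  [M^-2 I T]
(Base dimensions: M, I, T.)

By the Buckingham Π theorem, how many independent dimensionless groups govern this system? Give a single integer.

Dimensional matrix (M×I×T by X1×X2×X3×X4×X5×X6×X7×X8):
  M: [ 2  0  1 -2  1  0 -2 -2]
  I: [-1  1  0  1 -1  1  1  1]
  T: [-1 -1 -1  1  0 -1  1  1]
Echelon form has 2 nonzero rows (pivots: X1,X2)
n=8, r=2 ⇒ 6 dimensionless groups

6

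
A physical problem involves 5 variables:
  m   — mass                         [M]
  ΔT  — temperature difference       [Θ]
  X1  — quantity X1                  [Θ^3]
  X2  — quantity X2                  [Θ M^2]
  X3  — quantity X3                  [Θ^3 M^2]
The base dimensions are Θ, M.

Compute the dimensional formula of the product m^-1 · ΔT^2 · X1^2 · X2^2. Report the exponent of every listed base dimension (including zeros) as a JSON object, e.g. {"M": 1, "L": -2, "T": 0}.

{"Θ": 10, "M": 3}

Write exponents as rows Θ,M / cols m,ΔT,X1,X2,X3:
  Θ: [ 0  1  3  1  3]
  M: [ 1  0  0  2  2]
  [Θ]: (-1)·0+(2)·1+(2)·3+(2)·1 = 10
  [M]: (-1)·1+(2)·0+(2)·0+(2)·2 = 3
⇒ Θ^10 M^3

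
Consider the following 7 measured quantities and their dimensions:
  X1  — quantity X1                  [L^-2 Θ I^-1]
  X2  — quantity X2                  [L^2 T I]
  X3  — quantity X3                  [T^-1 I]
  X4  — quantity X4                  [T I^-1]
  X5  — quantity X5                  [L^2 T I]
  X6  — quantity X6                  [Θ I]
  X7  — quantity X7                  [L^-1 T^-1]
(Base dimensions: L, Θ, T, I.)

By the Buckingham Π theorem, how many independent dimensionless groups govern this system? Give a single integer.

4

Exponent matrix [L,Θ,T,I] × [X1,X2,X3,X4,X5,X6,X7]:
  L: [-2  2  0  0  2  0 -1]
  Θ: [ 1  0  0  0  0  1  0]
  T: [ 0  1 -1  1  1  0 -1]
  I: [-1  1  1 -1  1  1  0]
Row reduction gives pivot columns X1,X2,X3; rank = 3
7 vars − rank 3 = 4 Π groups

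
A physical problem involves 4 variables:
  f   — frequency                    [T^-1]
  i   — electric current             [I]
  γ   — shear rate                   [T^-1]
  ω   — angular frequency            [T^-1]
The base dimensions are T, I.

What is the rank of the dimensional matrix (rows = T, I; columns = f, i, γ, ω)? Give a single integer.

Write exponents as rows T,I / cols f,i,γ,ω:
  T: [-1  0 -1 -1]
  I: [ 0  1  0  0]
Echelon form has 2 nonzero rows (pivots: f,i)

2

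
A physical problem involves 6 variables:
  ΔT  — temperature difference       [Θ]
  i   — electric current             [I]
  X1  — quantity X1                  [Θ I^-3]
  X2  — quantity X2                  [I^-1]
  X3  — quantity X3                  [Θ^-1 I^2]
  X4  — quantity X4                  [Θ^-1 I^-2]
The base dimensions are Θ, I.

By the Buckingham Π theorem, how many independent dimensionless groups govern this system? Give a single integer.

4

Dimensional matrix (Θ×I by ΔT×i×X1×X2×X3×X4):
  Θ: [ 1  0  1  0 -1 -1]
  I: [ 0  1 -3 -1  2 -2]
Echelon form has 2 nonzero rows (pivots: ΔT,i)
6 vars − rank 2 = 4 Π groups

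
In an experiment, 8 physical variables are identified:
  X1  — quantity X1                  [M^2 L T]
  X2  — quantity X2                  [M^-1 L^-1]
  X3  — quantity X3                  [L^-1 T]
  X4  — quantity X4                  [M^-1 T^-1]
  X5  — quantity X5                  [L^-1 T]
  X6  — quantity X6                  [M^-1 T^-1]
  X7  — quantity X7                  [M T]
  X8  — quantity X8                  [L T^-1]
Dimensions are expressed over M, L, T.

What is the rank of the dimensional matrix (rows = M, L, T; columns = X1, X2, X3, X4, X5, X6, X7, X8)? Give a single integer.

2

Write exponents as rows M,L,T / cols X1,X2,X3,X4,X5,X6,X7,X8:
  M: [ 2 -1  0 -1  0 -1  1  0]
  L: [ 1 -1 -1  0 -1  0  0  1]
  T: [ 1  0  1 -1  1 -1  1 -1]
RREF → pivots at {X1,X2} ⇒ r = 2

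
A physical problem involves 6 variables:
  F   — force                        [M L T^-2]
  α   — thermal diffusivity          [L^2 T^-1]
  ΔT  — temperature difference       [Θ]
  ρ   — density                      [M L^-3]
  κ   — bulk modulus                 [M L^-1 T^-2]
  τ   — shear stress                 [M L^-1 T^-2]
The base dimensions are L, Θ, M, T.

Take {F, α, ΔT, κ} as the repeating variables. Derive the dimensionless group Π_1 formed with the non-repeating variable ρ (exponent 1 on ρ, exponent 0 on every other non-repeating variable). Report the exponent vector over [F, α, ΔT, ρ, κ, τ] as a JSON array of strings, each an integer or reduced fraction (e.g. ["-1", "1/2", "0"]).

["-1", "2", "0", "1", "0", "0"]

Dimensional matrix (L×Θ×M×T by F×α×ΔT×ρ×κ×τ):
  L: [ 1  2  0 -3 -1 -1]
  Θ: [ 0  0  1  0  0  0]
  M: [ 1  0  0  1  1  1]
  T: [-2 -1  0  0 -2 -2]
Row reduction gives pivot columns F,α,ΔT,κ; rank = 4
Repeat: F,α,ΔT,κ; free: ρ,τ
RREF:
  r0: [   1    0    0    1    0    0]
  r1: [   0    1    0   -2    0    0]
  r2: [   0    0    1    0    0    0]
  r3: [   0    0    0    0    1    1]
Fix exponent of ρ at 1, τ at 0; solve each RREF row for its pivot's exponent:
  r0: exp(F) + (1)·1 = 0 ⇒ exp(F) = -1
  r1: exp(α) + (-2)·1 = 0 ⇒ exp(α) = 2
  r2: exp(ΔT) + (0)·1 = 0 ⇒ exp(ΔT) = 0
  r3: exp(κ) + (0)·1 = 0 ⇒ exp(κ) = 0
Π_1 = F^-1 · α^2 · ρ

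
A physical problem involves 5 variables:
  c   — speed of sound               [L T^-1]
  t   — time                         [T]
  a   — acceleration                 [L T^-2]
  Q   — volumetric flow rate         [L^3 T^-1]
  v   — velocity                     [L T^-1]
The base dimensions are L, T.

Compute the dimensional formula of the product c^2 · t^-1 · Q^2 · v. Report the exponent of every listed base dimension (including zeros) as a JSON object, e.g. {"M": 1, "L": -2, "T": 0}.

{"L": 9, "T": -6}

Dimensional matrix (L×T by c×t×a×Q×v):
  L: [ 1  0  1  3  1]
  T: [-1  1 -2 -1 -1]
  [L]: (2)·1+(-1)·0+(2)·3+(1)·1 = 9
  [T]: (2)·-1+(-1)·1+(2)·-1+(1)·-1 = -6
⇒ L^9 T^-6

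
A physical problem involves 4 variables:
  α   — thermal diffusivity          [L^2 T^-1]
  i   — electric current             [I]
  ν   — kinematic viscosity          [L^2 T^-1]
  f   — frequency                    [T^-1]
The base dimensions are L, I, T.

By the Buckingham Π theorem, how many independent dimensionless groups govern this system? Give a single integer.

1

Dimensional matrix (L×I×T by α×i×ν×f):
  L: [ 2  0  2  0]
  I: [ 0  1  0  0]
  T: [-1  0 -1 -1]
Row reduction gives pivot columns α,i,f; rank = 3
Π count = n − r = 4 − 3 = 1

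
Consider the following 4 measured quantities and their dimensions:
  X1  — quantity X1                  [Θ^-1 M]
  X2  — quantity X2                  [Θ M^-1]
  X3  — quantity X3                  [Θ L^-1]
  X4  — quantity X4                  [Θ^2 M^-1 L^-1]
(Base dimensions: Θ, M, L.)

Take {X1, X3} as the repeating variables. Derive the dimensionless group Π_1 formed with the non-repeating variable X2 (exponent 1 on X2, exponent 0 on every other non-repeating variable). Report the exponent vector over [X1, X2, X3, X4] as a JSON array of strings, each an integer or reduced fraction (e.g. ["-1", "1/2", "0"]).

["1", "1", "0", "0"]

Write exponents as rows Θ,M,L / cols X1,X2,X3,X4:
  Θ: [-1  1  1  2]
  M: [ 1 -1  0 -1]
  L: [ 0  0 -1 -1]
Row reduction gives pivot columns X1,X3; rank = 2
Repeat: X1,X3; free: X2,X4
RREF:
  r0: [   1   -1    0   -1]
  r1: [   0    0    1    1]
  r2: [   0    0    0    0]
Fix exponent of X2 at 1, X4 at 0; solve each RREF row for its pivot's exponent:
  r0: exp(X1) + (-1)·1 = 0 ⇒ exp(X1) = 1
  r1: exp(X3) + (0)·1 = 0 ⇒ exp(X3) = 0
Π_1 = X1 · X2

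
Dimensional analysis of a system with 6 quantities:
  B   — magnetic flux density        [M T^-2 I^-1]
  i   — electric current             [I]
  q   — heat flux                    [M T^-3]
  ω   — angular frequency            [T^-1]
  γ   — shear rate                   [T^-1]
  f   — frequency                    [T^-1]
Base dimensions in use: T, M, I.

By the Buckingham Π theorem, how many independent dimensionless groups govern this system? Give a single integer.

3

Dimensional matrix (T×M×I by B×i×q×ω×γ×f):
  T: [-2  0 -3 -1 -1 -1]
  M: [ 1  0  1  0  0  0]
  I: [-1  1  0  0  0  0]
RREF → pivots at {B,i,q} ⇒ r = 3
6 vars − rank 3 = 3 Π groups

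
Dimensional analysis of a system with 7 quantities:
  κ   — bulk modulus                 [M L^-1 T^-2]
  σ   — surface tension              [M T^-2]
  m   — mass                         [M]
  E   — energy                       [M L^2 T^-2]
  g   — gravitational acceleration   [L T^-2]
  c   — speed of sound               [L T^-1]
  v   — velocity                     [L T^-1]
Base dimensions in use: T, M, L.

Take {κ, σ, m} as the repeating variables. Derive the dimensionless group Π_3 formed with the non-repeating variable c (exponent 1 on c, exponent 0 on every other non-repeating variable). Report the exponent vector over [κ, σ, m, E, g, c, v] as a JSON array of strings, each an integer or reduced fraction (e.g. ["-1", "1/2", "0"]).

["1", "-3/2", "1/2", "0", "0", "1", "0"]

Exponent matrix [T,M,L] × [κ,σ,m,E,g,c,v]:
  T: [-2 -2  0 -2 -2 -1 -1]
  M: [ 1  1  1  1  0  0  0]
  L: [-1  0  0  2  1  1  1]
Echelon form has 3 nonzero rows (pivots: κ,σ,m)
Repeat: κ,σ,m; free: E,g,c,v
RREF:
  r0: [   1    0    0   -2   -1   -1   -1]
  r1: [   0    1    0    3    2  3/2  3/2]
  r2: [   0    0    1    0   -1 -1/2 -1/2]
Fix exponent of c at 1, E at 0, g at 0, v at 0; solve each RREF row for its pivot's exponent:
  r0: exp(κ) + (-1)·1 = 0 ⇒ exp(κ) = 1
  r1: exp(σ) + (3/2)·1 = 0 ⇒ exp(σ) = -3/2
  r2: exp(m) + (-1/2)·1 = 0 ⇒ exp(m) = 1/2
Π_3 = κ · σ^(-3/2) · m^(1/2) · c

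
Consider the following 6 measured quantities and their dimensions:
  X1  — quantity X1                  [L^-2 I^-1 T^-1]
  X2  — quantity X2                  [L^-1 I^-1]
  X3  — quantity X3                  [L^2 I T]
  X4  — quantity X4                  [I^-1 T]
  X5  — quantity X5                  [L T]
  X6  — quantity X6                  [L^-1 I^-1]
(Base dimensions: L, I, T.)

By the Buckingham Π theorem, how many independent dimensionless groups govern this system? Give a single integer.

4

Exponent matrix [L,I,T] × [X1,X2,X3,X4,X5,X6]:
  L: [-2 -1  2  0  1 -1]
  I: [-1 -1  1 -1  0 -1]
  T: [-1  0  1  1  1  0]
RREF → pivots at {X1,X2} ⇒ r = 2
n=6, r=2 ⇒ 4 dimensionless groups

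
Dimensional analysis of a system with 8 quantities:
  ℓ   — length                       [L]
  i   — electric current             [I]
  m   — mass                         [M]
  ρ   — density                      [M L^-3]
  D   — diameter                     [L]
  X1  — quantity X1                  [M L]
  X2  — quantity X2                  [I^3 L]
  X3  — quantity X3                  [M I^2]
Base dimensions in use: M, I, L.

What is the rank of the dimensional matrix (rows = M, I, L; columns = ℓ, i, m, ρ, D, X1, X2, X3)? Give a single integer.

Dimensional matrix (M×I×L by ℓ×i×m×ρ×D×X1×X2×X3):
  M: [ 0  0  1  1  0  1  0  1]
  I: [ 0  1  0  0  0  0  3  2]
  L: [ 1  0  0 -3  1  1  1  0]
Echelon form has 3 nonzero rows (pivots: ℓ,i,m)

3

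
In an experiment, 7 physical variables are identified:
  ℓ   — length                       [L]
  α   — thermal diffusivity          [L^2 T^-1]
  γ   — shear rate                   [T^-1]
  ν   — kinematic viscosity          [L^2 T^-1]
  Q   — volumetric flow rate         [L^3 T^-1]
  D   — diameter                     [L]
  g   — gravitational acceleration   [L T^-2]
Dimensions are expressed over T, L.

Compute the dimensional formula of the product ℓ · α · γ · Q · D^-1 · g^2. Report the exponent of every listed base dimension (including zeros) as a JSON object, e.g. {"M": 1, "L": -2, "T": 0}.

Exponent matrix [T,L] × [ℓ,α,γ,ν,Q,D,g]:
  T: [ 0 -1 -1 -1 -1  0 -2]
  L: [ 1  2  0  2  3  1  1]
  [T]: (1)·0+(1)·-1+(1)·-1+(1)·-1+(-1)·0+(2)·-2 = -7
  [L]: (1)·1+(1)·2+(1)·0+(1)·3+(-1)·1+(2)·1 = 7
⇒ T^-7 L^7

{"T": -7, "L": 7}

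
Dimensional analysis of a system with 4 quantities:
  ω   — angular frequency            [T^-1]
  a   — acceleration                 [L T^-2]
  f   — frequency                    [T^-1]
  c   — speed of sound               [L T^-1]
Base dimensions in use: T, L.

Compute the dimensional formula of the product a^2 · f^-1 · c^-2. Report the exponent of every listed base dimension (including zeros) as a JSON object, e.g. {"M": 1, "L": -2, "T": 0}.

Exponent matrix [T,L] × [ω,a,f,c]:
  T: [-1 -2 -1 -1]
  L: [ 0  1  0  1]
  [T]: (2)·-2+(-1)·-1+(-2)·-1 = -1
  [L]: (2)·1+(-1)·0+(-2)·1 = 0
⇒ T^-1

{"T": -1, "L": 0}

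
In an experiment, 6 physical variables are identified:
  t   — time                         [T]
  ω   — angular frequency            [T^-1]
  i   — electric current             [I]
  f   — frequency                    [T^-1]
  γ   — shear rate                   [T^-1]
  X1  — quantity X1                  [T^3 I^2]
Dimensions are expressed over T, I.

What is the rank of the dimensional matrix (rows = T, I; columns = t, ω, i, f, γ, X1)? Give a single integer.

Dimensional matrix (T×I by t×ω×i×f×γ×X1):
  T: [ 1 -1  0 -1 -1  3]
  I: [ 0  0  1  0  0  2]
Echelon form has 2 nonzero rows (pivots: t,i)

2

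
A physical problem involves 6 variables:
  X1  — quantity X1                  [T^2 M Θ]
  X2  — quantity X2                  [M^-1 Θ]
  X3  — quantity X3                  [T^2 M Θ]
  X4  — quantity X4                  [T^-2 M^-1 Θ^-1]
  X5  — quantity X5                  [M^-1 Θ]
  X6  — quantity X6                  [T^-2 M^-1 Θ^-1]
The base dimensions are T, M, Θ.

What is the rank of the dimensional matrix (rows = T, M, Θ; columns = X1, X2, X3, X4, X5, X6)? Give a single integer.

Write exponents as rows T,M,Θ / cols X1,X2,X3,X4,X5,X6:
  T: [ 2  0  2 -2  0 -2]
  M: [ 1 -1  1 -1 -1 -1]
  Θ: [ 1  1  1 -1  1 -1]
RREF → pivots at {X1,X2} ⇒ r = 2

2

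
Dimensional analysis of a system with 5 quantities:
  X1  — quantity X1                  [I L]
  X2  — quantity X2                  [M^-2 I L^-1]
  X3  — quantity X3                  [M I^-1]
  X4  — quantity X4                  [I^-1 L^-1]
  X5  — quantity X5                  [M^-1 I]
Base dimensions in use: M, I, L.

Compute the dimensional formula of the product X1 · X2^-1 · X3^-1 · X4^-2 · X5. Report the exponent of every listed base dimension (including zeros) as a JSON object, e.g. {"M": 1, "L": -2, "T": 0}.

Exponent matrix [M,I,L] × [X1,X2,X3,X4,X5]:
  M: [ 0 -2  1  0 -1]
  I: [ 1  1 -1 -1  1]
  L: [ 1 -1  0 -1  0]
  [M]: (1)·0+(-1)·-2+(-1)·1+(-2)·0+(1)·-1 = 0
  [I]: (1)·1+(-1)·1+(-1)·-1+(-2)·-1+(1)·1 = 4
  [L]: (1)·1+(-1)·-1+(-1)·0+(-2)·-1+(1)·0 = 4
⇒ I^4 L^4

{"M": 0, "I": 4, "L": 4}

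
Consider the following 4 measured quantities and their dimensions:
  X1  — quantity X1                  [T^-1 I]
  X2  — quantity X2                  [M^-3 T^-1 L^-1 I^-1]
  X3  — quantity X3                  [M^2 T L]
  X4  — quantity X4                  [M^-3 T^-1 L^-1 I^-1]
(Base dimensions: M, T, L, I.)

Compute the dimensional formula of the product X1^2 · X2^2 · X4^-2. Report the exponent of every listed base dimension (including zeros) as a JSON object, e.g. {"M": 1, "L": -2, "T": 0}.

{"M": 0, "T": -2, "L": 0, "I": 2}

Exponent matrix [M,T,L,I] × [X1,X2,X3,X4]:
  M: [ 0 -3  2 -3]
  T: [-1 -1  1 -1]
  L: [ 0 -1  1 -1]
  I: [ 1 -1  0 -1]
  [M]: (2)·0+(2)·-3+(-2)·-3 = 0
  [T]: (2)·-1+(2)·-1+(-2)·-1 = -2
  [L]: (2)·0+(2)·-1+(-2)·-1 = 0
  [I]: (2)·1+(2)·-1+(-2)·-1 = 2
⇒ T^-2 I^2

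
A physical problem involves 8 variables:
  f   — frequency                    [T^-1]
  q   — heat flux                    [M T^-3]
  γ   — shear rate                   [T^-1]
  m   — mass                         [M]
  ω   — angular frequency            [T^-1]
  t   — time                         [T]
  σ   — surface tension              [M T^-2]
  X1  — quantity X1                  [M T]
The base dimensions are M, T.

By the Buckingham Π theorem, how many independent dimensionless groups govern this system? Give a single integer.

6

Write exponents as rows M,T / cols f,q,γ,m,ω,t,σ,X1:
  M: [ 0  1  0  1  0  0  1  1]
  T: [-1 -3 -1  0 -1  1 -2  1]
Echelon form has 2 nonzero rows (pivots: f,q)
Π count = n − r = 8 − 2 = 6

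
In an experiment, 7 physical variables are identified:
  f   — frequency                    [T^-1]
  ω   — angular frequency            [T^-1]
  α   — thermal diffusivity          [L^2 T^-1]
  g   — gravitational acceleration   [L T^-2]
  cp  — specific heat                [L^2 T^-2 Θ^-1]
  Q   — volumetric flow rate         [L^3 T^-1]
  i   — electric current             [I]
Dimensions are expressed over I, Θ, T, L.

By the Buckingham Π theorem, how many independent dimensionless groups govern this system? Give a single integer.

Exponent matrix [I,Θ,T,L] × [f,ω,α,g,cp,Q,i]:
  I: [ 0  0  0  0  0  0  1]
  Θ: [ 0  0  0  0 -1  0  0]
  T: [-1 -1 -1 -2 -2 -1  0]
  L: [ 0  0  2  1  2  3  0]
RREF → pivots at {f,α,cp,i} ⇒ r = 4
7 vars − rank 4 = 3 Π groups

3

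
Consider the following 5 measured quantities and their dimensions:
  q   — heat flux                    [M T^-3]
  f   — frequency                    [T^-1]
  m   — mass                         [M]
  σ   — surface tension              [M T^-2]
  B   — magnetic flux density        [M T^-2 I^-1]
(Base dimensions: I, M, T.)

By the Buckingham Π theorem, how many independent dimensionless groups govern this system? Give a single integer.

Write exponents as rows I,M,T / cols q,f,m,σ,B:
  I: [ 0  0  0  0 -1]
  M: [ 1  0  1  1  1]
  T: [-3 -1  0 -2 -2]
RREF → pivots at {q,f,B} ⇒ r = 3
5 vars − rank 3 = 2 Π groups

2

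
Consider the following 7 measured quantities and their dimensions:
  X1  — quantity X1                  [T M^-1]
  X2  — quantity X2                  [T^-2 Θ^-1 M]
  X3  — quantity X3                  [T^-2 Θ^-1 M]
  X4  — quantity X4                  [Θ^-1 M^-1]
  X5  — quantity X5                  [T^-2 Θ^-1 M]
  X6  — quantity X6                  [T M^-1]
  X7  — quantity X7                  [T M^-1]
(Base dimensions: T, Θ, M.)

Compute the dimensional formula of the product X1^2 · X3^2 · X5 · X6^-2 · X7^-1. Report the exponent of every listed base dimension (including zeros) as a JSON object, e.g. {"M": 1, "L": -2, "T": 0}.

Dimensional matrix (T×Θ×M by X1×X2×X3×X4×X5×X6×X7):
  T: [ 1 -2 -2  0 -2  1  1]
  Θ: [ 0 -1 -1 -1 -1  0  0]
  M: [-1  1  1 -1  1 -1 -1]
  [T]: (2)·1+(2)·-2+(1)·-2+(-2)·1+(-1)·1 = -7
  [Θ]: (2)·0+(2)·-1+(1)·-1+(-2)·0+(-1)·0 = -3
  [M]: (2)·-1+(2)·1+(1)·1+(-2)·-1+(-1)·-1 = 4
⇒ T^-7 Θ^-3 M^4

{"T": -7, "Θ": -3, "M": 4}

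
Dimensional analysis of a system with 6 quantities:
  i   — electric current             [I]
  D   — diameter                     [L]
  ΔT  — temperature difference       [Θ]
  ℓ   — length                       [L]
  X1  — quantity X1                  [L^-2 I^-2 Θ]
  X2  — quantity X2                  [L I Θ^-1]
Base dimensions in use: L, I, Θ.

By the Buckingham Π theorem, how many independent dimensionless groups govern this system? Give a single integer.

3

Dimensional matrix (L×I×Θ by i×D×ΔT×ℓ×X1×X2):
  L: [ 0  1  0  1 -2  1]
  I: [ 1  0  0  0 -2  1]
  Θ: [ 0  0  1  0  1 -1]
Echelon form has 3 nonzero rows (pivots: i,D,ΔT)
n=6, r=3 ⇒ 3 dimensionless groups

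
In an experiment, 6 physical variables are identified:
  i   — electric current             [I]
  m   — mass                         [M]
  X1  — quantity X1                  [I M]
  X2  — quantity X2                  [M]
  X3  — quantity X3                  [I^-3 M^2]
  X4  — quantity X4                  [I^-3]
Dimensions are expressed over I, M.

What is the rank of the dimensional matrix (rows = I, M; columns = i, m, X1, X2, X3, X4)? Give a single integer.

Dimensional matrix (I×M by i×m×X1×X2×X3×X4):
  I: [ 1  0  1  0 -3 -3]
  M: [ 0  1  1  1  2  0]
Echelon form has 2 nonzero rows (pivots: i,m)

2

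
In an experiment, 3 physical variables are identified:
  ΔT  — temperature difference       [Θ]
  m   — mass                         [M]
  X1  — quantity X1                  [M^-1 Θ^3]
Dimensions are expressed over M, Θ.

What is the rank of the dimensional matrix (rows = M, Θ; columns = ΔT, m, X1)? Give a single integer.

Exponent matrix [M,Θ] × [ΔT,m,X1]:
  M: [ 0  1 -1]
  Θ: [ 1  0  3]
RREF → pivots at {ΔT,m} ⇒ r = 2

2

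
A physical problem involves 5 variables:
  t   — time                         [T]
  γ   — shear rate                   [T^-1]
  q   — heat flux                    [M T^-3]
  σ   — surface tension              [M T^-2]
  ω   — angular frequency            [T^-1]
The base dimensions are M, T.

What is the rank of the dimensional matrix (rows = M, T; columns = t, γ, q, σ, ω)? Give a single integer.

Write exponents as rows M,T / cols t,γ,q,σ,ω:
  M: [ 0  0  1  1  0]
  T: [ 1 -1 -3 -2 -1]
RREF → pivots at {t,q} ⇒ r = 2

2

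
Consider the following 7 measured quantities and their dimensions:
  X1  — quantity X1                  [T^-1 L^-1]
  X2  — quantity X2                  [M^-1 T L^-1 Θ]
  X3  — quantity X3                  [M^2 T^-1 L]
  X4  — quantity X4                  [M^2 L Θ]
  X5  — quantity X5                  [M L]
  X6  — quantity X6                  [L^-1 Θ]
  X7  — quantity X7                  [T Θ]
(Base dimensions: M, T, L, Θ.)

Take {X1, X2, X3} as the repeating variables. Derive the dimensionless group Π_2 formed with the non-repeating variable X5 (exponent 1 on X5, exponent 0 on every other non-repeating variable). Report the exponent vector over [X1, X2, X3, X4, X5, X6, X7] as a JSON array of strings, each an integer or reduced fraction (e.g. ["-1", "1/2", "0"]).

Exponent matrix [M,T,L,Θ] × [X1,X2,X3,X4,X5,X6,X7]:
  M: [ 0 -1  2  2  1  0  0]
  T: [-1  1 -1  0  0  0  1]
  L: [-1 -1  1  1  1 -1  0]
  Θ: [ 0  1  0  1  0  1  1]
RREF → pivots at {X1,X2,X3} ⇒ r = 3
Repeat: X1,X2,X3; free: X4,X5,X6,X7
RREF:
  r0: [   1    0    0 -1/2 -1/2  1/2 -1/2]
  r1: [   0    1    0    1    0    1    1]
  r2: [   0    0    1  3/2  1/2  1/2  1/2]
  r3: [   0    0    0    0    0    0    0]
Fix exponent of X5 at 1, X4 at 0, X6 at 0, X7 at 0; solve each RREF row for its pivot's exponent:
  r0: exp(X1) + (-1/2)·1 = 0 ⇒ exp(X1) = 1/2
  r1: exp(X2) + (0)·1 = 0 ⇒ exp(X2) = 0
  r2: exp(X3) + (1/2)·1 = 0 ⇒ exp(X3) = -1/2
Π_2 = X1^(1/2) · X3^(-1/2) · X5

["1/2", "0", "-1/2", "0", "1", "0", "0"]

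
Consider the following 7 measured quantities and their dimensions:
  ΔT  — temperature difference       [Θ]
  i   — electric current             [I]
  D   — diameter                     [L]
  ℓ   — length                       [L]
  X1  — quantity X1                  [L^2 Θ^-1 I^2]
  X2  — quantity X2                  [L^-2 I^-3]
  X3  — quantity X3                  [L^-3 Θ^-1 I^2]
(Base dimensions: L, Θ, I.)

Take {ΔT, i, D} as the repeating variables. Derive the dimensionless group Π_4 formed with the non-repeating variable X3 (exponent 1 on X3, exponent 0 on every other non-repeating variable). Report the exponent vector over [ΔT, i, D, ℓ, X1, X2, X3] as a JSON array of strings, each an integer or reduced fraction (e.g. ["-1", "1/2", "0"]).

Write exponents as rows L,Θ,I / cols ΔT,i,D,ℓ,X1,X2,X3:
  L: [ 0  0  1  1  2 -2 -3]
  Θ: [ 1  0  0  0 -1  0 -1]
  I: [ 0  1  0  0  2 -3  2]
RREF → pivots at {ΔT,i,D} ⇒ r = 3
Repeat: ΔT,i,D; free: ℓ,X1,X2,X3
RREF:
  r0: [   1    0    0    0   -1    0   -1]
  r1: [   0    1    0    0    2   -3    2]
  r2: [   0    0    1    1    2   -2   -3]
Fix exponent of X3 at 1, ℓ at 0, X1 at 0, X2 at 0; solve each RREF row for its pivot's exponent:
  r0: exp(ΔT) + (-1)·1 = 0 ⇒ exp(ΔT) = 1
  r1: exp(i) + (2)·1 = 0 ⇒ exp(i) = -2
  r2: exp(D) + (-3)·1 = 0 ⇒ exp(D) = 3
Π_4 = ΔT · i^-2 · D^3 · X3

["1", "-2", "3", "0", "0", "0", "1"]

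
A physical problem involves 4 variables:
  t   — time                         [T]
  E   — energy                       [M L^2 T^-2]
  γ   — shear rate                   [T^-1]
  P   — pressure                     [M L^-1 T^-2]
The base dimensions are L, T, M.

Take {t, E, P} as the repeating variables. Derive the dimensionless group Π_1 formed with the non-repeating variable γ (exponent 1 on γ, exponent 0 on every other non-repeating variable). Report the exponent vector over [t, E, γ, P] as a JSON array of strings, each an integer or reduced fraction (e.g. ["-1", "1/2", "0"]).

Dimensional matrix (L×T×M by t×E×γ×P):
  L: [ 0  2  0 -1]
  T: [ 1 -2 -1 -2]
  M: [ 0  1  0  1]
Echelon form has 3 nonzero rows (pivots: t,E,P)
Repeat: t,E,P; free: γ
RREF:
  r0: [   1    0   -1    0]
  r1: [   0    1    0    0]
  r2: [   0    0    0    1]
Fix exponent of γ at 1; solve each RREF row for its pivot's exponent:
  r0: exp(t) + (-1)·1 = 0 ⇒ exp(t) = 1
  r1: exp(E) + (0)·1 = 0 ⇒ exp(E) = 0
  r2: exp(P) + (0)·1 = 0 ⇒ exp(P) = 0
Π_1 = t · γ

["1", "0", "1", "0"]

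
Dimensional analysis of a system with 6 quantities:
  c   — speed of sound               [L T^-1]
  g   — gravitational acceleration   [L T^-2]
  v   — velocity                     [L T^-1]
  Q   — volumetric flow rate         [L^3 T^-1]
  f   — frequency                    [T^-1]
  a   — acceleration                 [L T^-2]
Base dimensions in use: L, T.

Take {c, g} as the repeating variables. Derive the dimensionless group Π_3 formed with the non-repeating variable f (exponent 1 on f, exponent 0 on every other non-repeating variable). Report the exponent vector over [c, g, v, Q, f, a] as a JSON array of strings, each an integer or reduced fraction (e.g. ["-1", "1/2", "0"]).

["1", "-1", "0", "0", "1", "0"]

Dimensional matrix (L×T by c×g×v×Q×f×a):
  L: [ 1  1  1  3  0  1]
  T: [-1 -2 -1 -1 -1 -2]
Row reduction gives pivot columns c,g; rank = 2
Pivot set = {c,g}, free = {v,Q,f,a}
RREF:
  r0: [   1    0    1    5   -1    0]
  r1: [   0    1    0   -2    1    1]
Fix exponent of f at 1, v at 0, Q at 0, a at 0; solve each RREF row for its pivot's exponent:
  r0: exp(c) + (-1)·1 = 0 ⇒ exp(c) = 1
  r1: exp(g) + (1)·1 = 0 ⇒ exp(g) = -1
Π_3 = c · g^-1 · f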